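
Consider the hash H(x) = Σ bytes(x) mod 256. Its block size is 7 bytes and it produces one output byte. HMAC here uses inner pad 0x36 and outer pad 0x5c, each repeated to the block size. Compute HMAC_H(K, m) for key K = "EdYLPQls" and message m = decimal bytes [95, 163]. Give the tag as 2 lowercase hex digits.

f8

Key "EdYLPQls" = 45 64 59 4c 50 51 6c 73 is 8 bytes > B = 7, so hash it first: H(key) = ce, then zero-pad to 7 bytes: K' = ce 00 00 00 00 00 00.
K' ⊕ ipad = f8 36 36 36 36 36 36.  K' ⊕ opad = 92 5c 5c 5c 5c 5c 5c.
Inner input = (K'⊕ipad) ∥ m = f8 36 36 36 36 36 36 ∥ 5f a3.
Inner hash: sum = 248+54+54+54+54+54+54+95+163 = 830; mod 256 = 62 → 3e.
Outer input = (K'⊕opad) ∥ inner = 92 5c 5c 5c 5c 5c 5c ∥ 3e.
Outer hash (tag): sum = 146+92+92+92+92+92+92+62 = 760; mod 256 = 248 → f8.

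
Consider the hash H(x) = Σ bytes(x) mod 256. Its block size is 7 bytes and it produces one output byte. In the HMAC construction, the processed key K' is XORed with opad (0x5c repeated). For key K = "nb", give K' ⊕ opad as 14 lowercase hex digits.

323e5c5c5c5c5c

Key "nb" = 6e 62 is 2 bytes ≤ B = 7; zero-pad to 7 bytes: K' = 6e 62 00 00 00 00 00.
XOR each byte with 0x5c: 6e⊕5c=32, 62⊕5c=3e, 00⊕5c=5c, 00⊕5c=5c, 00⊕5c=5c, 00⊕5c=5c, 00⊕5c=5c.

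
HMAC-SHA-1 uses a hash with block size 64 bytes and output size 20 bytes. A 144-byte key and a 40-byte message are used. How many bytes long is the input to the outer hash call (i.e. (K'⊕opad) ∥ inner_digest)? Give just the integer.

84

Key is 144 > 64 bytes, so it is hashed to 20 bytes then zero-padded to 64: |K'| = 64.
Outer input = (K'⊕opad) ∥ H(inner) → 64 + 20 = 84 bytes.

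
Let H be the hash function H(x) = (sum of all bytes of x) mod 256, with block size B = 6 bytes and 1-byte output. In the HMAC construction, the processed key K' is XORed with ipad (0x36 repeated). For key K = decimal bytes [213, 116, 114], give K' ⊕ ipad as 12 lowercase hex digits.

Key decimal bytes [213, 116, 114] = d5 74 72 is 3 bytes ≤ B = 6; zero-pad to 6 bytes: K' = d5 74 72 00 00 00.
XOR each byte with 0x36: d5⊕36=e3, 74⊕36=42, 72⊕36=44, 00⊕36=36, 00⊕36=36, 00⊕36=36.

e34244363636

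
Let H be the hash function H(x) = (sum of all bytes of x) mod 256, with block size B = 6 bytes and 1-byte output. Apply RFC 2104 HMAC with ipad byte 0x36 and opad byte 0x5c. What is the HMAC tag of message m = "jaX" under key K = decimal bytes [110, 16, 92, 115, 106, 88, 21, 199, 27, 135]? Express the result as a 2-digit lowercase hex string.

Key decimal bytes [110, 16, 92, 115, 106, 88, 21, 199, 27, 135] = 6e 10 5c 73 6a 58 15 c7 1b 87 is 10 bytes > B = 6, so hash it first: H(key) = 8d, then zero-pad to 6 bytes: K' = 8d 00 00 00 00 00.
K' ⊕ ipad = bb 36 36 36 36 36.  K' ⊕ opad = d1 5c 5c 5c 5c 5c.
Inner input = (K'⊕ipad) ∥ m = bb 36 36 36 36 36 ∥ 6a 61 58.
Inner hash: sum = 187+54+54+54+54+54+106+97+88 = 748; mod 256 = 236 → ec.
Outer input = (K'⊕opad) ∥ inner = d1 5c 5c 5c 5c 5c ∥ ec.
Outer hash (tag): sum = 209+92+92+92+92+92+236 = 905; mod 256 = 137 → 89.

89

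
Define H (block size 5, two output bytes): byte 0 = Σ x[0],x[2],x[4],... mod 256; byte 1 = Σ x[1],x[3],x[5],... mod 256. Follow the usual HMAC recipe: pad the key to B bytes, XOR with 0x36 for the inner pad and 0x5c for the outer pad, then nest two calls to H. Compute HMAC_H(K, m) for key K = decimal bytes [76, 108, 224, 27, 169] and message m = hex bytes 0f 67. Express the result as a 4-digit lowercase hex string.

Key decimal bytes [76, 108, 224, 27, 169] = 4c 6c e0 1b a9 is exactly B = 5 bytes: K' = 4c 6c e0 1b a9.
K' ⊕ ipad = 7a 5a d6 2d 9f.  K' ⊕ opad = 10 30 bc 47 f5.
Inner input = (K'⊕ipad) ∥ m = 7a 5a d6 2d 9f ∥ 0f 67.
Inner hash: even-index sum = 598 mod 256 = 86; odd-index sum = 150 mod 256 = 150 → 56 96.
Outer input = (K'⊕opad) ∥ inner = 10 30 bc 47 f5 ∥ 56 96.
Outer hash (tag): even-index sum = 599 mod 256 = 87; odd-index sum = 205 mod 256 = 205 → 57 cd.

57cd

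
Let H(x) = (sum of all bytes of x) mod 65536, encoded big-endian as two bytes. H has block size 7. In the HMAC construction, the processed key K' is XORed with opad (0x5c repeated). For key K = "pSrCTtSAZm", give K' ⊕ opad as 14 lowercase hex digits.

Key "pSrCTtSAZm" = 70 53 72 43 54 74 53 41 5a 6d is 10 bytes > B = 7, so hash it first: H(key) = 03 9b, then zero-pad to 7 bytes: K' = 03 9b 00 00 00 00 00.
XOR each byte with 0x5c: 03⊕5c=5f, 9b⊕5c=c7, 00⊕5c=5c, 00⊕5c=5c, 00⊕5c=5c, 00⊕5c=5c, 00⊕5c=5c.

5fc75c5c5c5c5c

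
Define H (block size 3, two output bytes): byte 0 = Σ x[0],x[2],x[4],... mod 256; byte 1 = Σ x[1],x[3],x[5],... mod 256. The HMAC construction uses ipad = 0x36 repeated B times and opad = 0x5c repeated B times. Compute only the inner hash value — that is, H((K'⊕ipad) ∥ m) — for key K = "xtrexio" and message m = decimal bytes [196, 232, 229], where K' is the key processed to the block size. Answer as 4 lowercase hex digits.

Key "xtrexio" = 78 74 72 65 78 69 6f is 7 bytes > B = 3, so hash it first: H(key) = d1 42, then zero-pad to 3 bytes: K' = d1 42 00.
K' ⊕ ipad = e7 74 36.
Inner input = e7 74 36 ∥ c4 e8 e5.
Inner hash: even-index sum = 517 mod 256 = 5; odd-index sum = 541 mod 256 = 29 → 05 1d.

051d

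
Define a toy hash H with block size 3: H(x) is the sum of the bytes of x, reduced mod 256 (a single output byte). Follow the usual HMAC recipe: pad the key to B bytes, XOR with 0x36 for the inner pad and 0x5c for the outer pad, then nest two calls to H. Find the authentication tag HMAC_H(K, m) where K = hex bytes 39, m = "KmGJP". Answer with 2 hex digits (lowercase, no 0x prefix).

31

Key hex bytes 39 is 1 byte ≤ B = 3; zero-pad to 3 bytes: K' = 39 00 00.
K' ⊕ ipad = 0f 36 36.  K' ⊕ opad = 65 5c 5c.
Inner input = (K'⊕ipad) ∥ m = 0f 36 36 ∥ 4b 6d 47 4a 50.
Inner hash: sum = 15+54+54+75+109+71+74+80 = 532; mod 256 = 20 → 14.
Outer input = (K'⊕opad) ∥ inner = 65 5c 5c ∥ 14.
Outer hash (tag): sum = 101+92+92+20 = 305; mod 256 = 49 → 31.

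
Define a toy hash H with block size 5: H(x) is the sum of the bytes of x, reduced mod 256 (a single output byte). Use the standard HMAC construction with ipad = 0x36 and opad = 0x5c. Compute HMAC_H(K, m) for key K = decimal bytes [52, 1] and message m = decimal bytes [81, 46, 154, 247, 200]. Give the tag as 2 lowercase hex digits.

8c

Key decimal bytes [52, 1] = 34 01 is 2 bytes ≤ B = 5; zero-pad to 5 bytes: K' = 34 01 00 00 00.
K' ⊕ ipad = 02 37 36 36 36.  K' ⊕ opad = 68 5d 5c 5c 5c.
Inner input = (K'⊕ipad) ∥ m = 02 37 36 36 36 ∥ 51 2e 9a f7 c8.
Inner hash: sum = 2+55+54+54+54+81+46+154+247+200 = 947; mod 256 = 179 → b3.
Outer input = (K'⊕opad) ∥ inner = 68 5d 5c 5c 5c ∥ b3.
Outer hash (tag): sum = 104+93+92+92+92+179 = 652; mod 256 = 140 → 8c.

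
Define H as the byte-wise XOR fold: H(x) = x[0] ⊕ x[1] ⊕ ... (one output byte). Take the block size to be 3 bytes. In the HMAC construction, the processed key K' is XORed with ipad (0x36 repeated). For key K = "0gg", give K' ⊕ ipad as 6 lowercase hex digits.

065151

Key "0gg" = 30 67 67 is exactly B = 3 bytes: K' = 30 67 67.
XOR each byte with 0x36: 30⊕36=06, 67⊕36=51, 67⊕36=51.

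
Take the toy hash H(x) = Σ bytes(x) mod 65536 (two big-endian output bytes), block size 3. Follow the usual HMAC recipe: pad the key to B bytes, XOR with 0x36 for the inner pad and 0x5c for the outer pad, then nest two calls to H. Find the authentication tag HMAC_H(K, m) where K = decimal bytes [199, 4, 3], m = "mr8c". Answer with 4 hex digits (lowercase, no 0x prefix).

0226

Key decimal bytes [199, 4, 3] = c7 04 03 is exactly B = 3 bytes: K' = c7 04 03.
K' ⊕ ipad = f1 32 35.  K' ⊕ opad = 9b 58 5f.
Inner input = (K'⊕ipad) ∥ m = f1 32 35 ∥ 6d 72 38 63.
Inner hash: sum = 241+50+53+109+114+56+99 = 722 → 02 d2.
Outer input = (K'⊕opad) ∥ inner = 9b 58 5f ∥ 02 d2.
Outer hash (tag): sum = 155+88+95+2+210 = 550 → 02 26.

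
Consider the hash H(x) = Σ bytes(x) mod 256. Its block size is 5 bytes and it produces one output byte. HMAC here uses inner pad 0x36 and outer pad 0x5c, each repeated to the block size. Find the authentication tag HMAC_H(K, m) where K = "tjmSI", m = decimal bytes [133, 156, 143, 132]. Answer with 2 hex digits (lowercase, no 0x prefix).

Key "tjmSI" = 74 6a 6d 53 49 is exactly B = 5 bytes: K' = 74 6a 6d 53 49.
K' ⊕ ipad = 42 5c 5b 65 7f.  K' ⊕ opad = 28 36 31 0f 15.
Inner input = (K'⊕ipad) ∥ m = 42 5c 5b 65 7f ∥ 85 9c 8f 84.
Inner hash: sum = 66+92+91+101+127+133+156+143+132 = 1041; mod 256 = 17 → 11.
Outer input = (K'⊕opad) ∥ inner = 28 36 31 0f 15 ∥ 11.
Outer hash (tag): sum = 40+54+49+15+21+17 = 196 → c4.

c4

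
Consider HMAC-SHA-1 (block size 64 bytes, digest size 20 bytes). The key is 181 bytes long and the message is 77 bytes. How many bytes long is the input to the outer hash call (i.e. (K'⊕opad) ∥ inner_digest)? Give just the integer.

Key is 181 > 64 bytes, so it is hashed to 20 bytes then zero-padded to 64: |K'| = 64.
Outer input = (K'⊕opad) ∥ H(inner) → 64 + 20 = 84 bytes.

84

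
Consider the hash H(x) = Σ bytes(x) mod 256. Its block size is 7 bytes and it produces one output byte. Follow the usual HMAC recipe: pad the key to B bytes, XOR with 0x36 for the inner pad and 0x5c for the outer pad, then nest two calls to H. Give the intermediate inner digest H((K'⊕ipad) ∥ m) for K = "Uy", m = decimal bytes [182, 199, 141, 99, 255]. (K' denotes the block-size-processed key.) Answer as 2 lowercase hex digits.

Key "Uy" = 55 79 is 2 bytes ≤ B = 7; zero-pad to 7 bytes: K' = 55 79 00 00 00 00 00.
K' ⊕ ipad = 63 4f 36 36 36 36 36.
Inner input = 63 4f 36 36 36 36 36 ∥ b6 c7 8d 63 ff.
Inner hash: sum = 99+79+54+54+54+54+54+182+199+141+99+255 = 1324; mod 256 = 44 → 2c.

2c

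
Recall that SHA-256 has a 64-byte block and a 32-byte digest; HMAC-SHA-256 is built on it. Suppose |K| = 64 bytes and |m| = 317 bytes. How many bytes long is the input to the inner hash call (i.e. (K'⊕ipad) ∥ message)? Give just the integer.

381

Key is 64 ≤ 64 bytes, zero-padded: |K'| = 64.
Inner input = (K'⊕ipad) ∥ m → 64 + 317 = 381 bytes.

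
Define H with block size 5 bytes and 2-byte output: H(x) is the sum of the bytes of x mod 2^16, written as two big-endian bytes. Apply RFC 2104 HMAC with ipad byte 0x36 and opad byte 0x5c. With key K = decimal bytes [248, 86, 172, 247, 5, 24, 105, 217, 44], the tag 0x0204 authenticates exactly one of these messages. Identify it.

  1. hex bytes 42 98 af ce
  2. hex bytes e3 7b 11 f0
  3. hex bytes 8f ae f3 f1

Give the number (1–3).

Key decimal bytes [248, 86, 172, 247, 5, 24, 105, 217, 44] = f8 56 ac f7 05 18 69 d9 2c is 9 bytes > B = 5, so hash it first: H(key) = 04 7c, then zero-pad to 5 bytes: K' = 04 7c 00 00 00.
K' ⊕ ipad = 32 4a 36 36 36; K' ⊕ opad = 58 20 5c 5c 5c.
m1: inner = H(32 4a 36 36 36 42 98 af ce) = 03 75; tag = H(58 20 5c 5c 5c 03 75) = 0204 ← matches
m2: inner = H(32 4a 36 36 36 e3 7b 11 f0) = 03 7d; tag = H(58 20 5c 5c 5c 03 7d) = 020c
m3: inner = H(32 4a 36 36 36 8f ae f3 f1) = 04 3f; tag = H(58 20 5c 5c 5c 04 3f) = 01cf

1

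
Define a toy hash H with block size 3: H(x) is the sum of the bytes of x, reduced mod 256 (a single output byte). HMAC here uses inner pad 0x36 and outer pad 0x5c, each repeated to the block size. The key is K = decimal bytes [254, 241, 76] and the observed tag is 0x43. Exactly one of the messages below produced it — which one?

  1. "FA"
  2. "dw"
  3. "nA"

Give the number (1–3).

Key decimal bytes [254, 241, 76] = fe f1 4c is exactly B = 3 bytes: K' = fe f1 4c.
K' ⊕ ipad = c8 c7 7a; K' ⊕ opad = a2 ad 10.
m1: inner = H(c8 c7 7a 46 41) = 90; tag = H(a2 ad 10 90) = ef
m2: inner = H(c8 c7 7a 64 77) = e4; tag = H(a2 ad 10 e4) = 43 ← matches
m3: inner = H(c8 c7 7a 6e 41) = b8; tag = H(a2 ad 10 b8) = 17

2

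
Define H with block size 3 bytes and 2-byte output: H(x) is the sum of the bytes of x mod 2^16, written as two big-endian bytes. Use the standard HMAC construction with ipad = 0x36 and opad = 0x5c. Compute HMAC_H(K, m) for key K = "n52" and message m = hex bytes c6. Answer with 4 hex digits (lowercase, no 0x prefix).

Key "n52" = 6e 35 32 is exactly B = 3 bytes: K' = 6e 35 32.
K' ⊕ ipad = 58 03 04.  K' ⊕ opad = 32 69 6e.
Inner input = (K'⊕ipad) ∥ m = 58 03 04 ∥ c6.
Inner hash: sum = 88+3+4+198 = 293 → 01 25.
Outer input = (K'⊕opad) ∥ inner = 32 69 6e ∥ 01 25.
Outer hash (tag): sum = 50+105+110+1+37 = 303 → 01 2f.

012f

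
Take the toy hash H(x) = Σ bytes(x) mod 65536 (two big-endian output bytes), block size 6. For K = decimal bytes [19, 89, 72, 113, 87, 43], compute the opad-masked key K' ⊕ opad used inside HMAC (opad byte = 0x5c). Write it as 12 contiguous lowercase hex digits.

Key decimal bytes [19, 89, 72, 113, 87, 43] = 13 59 48 71 57 2b is exactly B = 6 bytes: K' = 13 59 48 71 57 2b.
XOR each byte with 0x5c: 13⊕5c=4f, 59⊕5c=05, 48⊕5c=14, 71⊕5c=2d, 57⊕5c=0b, 2b⊕5c=77.

4f05142d0b77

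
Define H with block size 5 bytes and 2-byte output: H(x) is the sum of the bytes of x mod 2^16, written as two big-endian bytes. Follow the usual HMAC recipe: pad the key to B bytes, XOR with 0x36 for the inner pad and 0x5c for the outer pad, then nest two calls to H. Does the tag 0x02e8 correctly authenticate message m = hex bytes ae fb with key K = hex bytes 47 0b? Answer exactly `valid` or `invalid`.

invalid

Key hex bytes 47 0b is 2 bytes ≤ B = 5; zero-pad to 5 bytes: K' = 47 0b 00 00 00.
K' ⊕ ipad = 71 3d 36 36 36; K' ⊕ opad = 1b 57 5c 5c 5c.
Inner hash: sum = 113+61+54+54+54+174+251 = 761 → 02 f9.
Outer hash (recomputed tag): sum = 27+87+92+92+92+2+249 = 641 → 02 81.
Recomputed tag = 0281; claimed = 02e8 → mismatch.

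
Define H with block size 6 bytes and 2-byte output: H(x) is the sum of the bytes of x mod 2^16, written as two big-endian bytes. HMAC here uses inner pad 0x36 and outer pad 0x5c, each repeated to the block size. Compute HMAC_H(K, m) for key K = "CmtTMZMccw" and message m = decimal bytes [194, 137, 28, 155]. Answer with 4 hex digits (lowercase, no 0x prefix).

0375

Key "CmtTMZMccw" = 43 6d 74 54 4d 5a 4d 63 63 77 is 10 bytes > B = 6, so hash it first: H(key) = 03 a9, then zero-pad to 6 bytes: K' = 03 a9 00 00 00 00.
K' ⊕ ipad = 35 9f 36 36 36 36.  K' ⊕ opad = 5f f5 5c 5c 5c 5c.
Inner input = (K'⊕ipad) ∥ m = 35 9f 36 36 36 36 ∥ c2 89 1c 9b.
Inner hash: sum = 53+159+54+54+54+54+194+137+28+155 = 942 → 03 ae.
Outer input = (K'⊕opad) ∥ inner = 5f f5 5c 5c 5c 5c ∥ 03 ae.
Outer hash (tag): sum = 95+245+92+92+92+92+3+174 = 885 → 03 75.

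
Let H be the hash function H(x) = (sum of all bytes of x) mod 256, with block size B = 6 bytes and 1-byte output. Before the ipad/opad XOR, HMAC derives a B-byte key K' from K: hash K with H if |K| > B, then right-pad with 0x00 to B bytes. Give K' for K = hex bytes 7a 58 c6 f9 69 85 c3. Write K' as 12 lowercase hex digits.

|K| = 7 > B = 6, so first hash the key.
H(K): sum = 122+88+198+249+105+133+195 = 1090; mod 256 = 66 → 42.
Zero-pad H(K) = 42 to 6 bytes: K' = 42 00 00 00 00 00.

420000000000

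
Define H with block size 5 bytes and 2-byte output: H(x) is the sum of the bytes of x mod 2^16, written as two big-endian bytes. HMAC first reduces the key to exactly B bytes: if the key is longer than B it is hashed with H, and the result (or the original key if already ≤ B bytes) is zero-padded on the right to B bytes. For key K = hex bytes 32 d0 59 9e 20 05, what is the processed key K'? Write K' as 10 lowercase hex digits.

|K| = 6 > B = 5, so first hash the key.
H(K): sum = 50+208+89+158+32+5 = 542 → 02 1e.
Zero-pad H(K) = 02 1e to 5 bytes: K' = 02 1e 00 00 00.

021e000000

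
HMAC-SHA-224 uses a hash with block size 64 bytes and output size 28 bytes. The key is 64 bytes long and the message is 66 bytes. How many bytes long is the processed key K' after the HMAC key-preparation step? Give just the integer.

64

Key is 64 ≤ 64 bytes, zero-padded: |K'| = 64.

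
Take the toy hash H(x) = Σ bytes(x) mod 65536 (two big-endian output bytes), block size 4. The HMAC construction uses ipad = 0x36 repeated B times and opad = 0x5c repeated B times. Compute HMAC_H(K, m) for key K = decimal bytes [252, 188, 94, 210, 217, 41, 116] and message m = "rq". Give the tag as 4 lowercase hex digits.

01fc

Key decimal bytes [252, 188, 94, 210, 217, 41, 116] = fc bc 5e d2 d9 29 74 is 7 bytes > B = 4, so hash it first: H(key) = 04 5e, then zero-pad to 4 bytes: K' = 04 5e 00 00.
K' ⊕ ipad = 32 68 36 36.  K' ⊕ opad = 58 02 5c 5c.
Inner input = (K'⊕ipad) ∥ m = 32 68 36 36 ∥ 72 71.
Inner hash: sum = 50+104+54+54+114+113 = 489 → 01 e9.
Outer input = (K'⊕opad) ∥ inner = 58 02 5c 5c ∥ 01 e9.
Outer hash (tag): sum = 88+2+92+92+1+233 = 508 → 01 fc.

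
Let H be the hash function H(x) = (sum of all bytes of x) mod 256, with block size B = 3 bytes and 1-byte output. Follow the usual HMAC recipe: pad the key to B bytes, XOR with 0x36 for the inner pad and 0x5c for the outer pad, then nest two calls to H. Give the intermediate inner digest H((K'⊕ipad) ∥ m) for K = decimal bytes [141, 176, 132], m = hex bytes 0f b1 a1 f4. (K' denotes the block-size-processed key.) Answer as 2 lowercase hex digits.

48

Key decimal bytes [141, 176, 132] = 8d b0 84 is exactly B = 3 bytes: K' = 8d b0 84.
K' ⊕ ipad = bb 86 b2.
Inner input = bb 86 b2 ∥ 0f b1 a1 f4.
Inner hash: sum = 187+134+178+15+177+161+244 = 1096; mod 256 = 72 → 48.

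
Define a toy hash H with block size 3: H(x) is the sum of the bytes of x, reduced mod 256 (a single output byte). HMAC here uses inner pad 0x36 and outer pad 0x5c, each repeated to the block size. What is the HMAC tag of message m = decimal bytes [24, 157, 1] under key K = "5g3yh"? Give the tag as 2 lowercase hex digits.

Key "5g3yh" = 35 67 33 79 68 is 5 bytes > B = 3, so hash it first: H(key) = b0, then zero-pad to 3 bytes: K' = b0 00 00.
K' ⊕ ipad = 86 36 36.  K' ⊕ opad = ec 5c 5c.
Inner input = (K'⊕ipad) ∥ m = 86 36 36 ∥ 18 9d 01.
Inner hash: sum = 134+54+54+24+157+1 = 424; mod 256 = 168 → a8.
Outer input = (K'⊕opad) ∥ inner = ec 5c 5c ∥ a8.
Outer hash (tag): sum = 236+92+92+168 = 588; mod 256 = 76 → 4c.

4c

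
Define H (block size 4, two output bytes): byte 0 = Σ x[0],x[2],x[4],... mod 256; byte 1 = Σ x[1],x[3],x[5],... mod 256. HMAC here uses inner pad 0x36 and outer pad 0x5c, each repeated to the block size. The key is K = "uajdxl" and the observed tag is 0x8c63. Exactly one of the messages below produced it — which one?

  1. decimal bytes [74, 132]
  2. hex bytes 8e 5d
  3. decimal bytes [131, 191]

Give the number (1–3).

Key "uajdxl" = 75 61 6a 64 78 6c is 6 bytes > B = 4, so hash it first: H(key) = 57 31, then zero-pad to 4 bytes: K' = 57 31 00 00.
K' ⊕ ipad = 61 07 36 36; K' ⊕ opad = 0b 6d 5c 5c.
m1: inner = H(61 07 36 36 4a 84) = e1 c1; tag = H(0b 6d 5c 5c e1 c1) = 488a
m2: inner = H(61 07 36 36 8e 5d) = 25 9a; tag = H(0b 6d 5c 5c 25 9a) = 8c63 ← matches
m3: inner = H(61 07 36 36 83 bf) = 1a fc; tag = H(0b 6d 5c 5c 1a fc) = 81c5

2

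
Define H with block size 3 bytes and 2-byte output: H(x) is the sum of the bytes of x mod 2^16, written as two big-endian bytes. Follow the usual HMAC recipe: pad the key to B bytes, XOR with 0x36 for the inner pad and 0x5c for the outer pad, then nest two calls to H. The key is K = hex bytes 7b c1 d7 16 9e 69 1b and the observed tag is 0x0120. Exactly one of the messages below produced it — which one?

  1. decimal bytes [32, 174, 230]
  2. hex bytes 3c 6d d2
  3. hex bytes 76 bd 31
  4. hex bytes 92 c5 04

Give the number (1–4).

Key hex bytes 7b c1 d7 16 9e 69 1b is 7 bytes > B = 3, so hash it first: H(key) = 03 4b, then zero-pad to 3 bytes: K' = 03 4b 00.
K' ⊕ ipad = 35 7d 36; K' ⊕ opad = 5f 17 5c.
m1: inner = H(35 7d 36 20 ae e6) = 02 9c; tag = H(5f 17 5c 02 9c) = 0170
m2: inner = H(35 7d 36 3c 6d d2) = 02 63; tag = H(5f 17 5c 02 63) = 0137
m3: inner = H(35 7d 36 76 bd 31) = 02 4c; tag = H(5f 17 5c 02 4c) = 0120 ← matches
m4: inner = H(35 7d 36 92 c5 04) = 02 43; tag = H(5f 17 5c 02 43) = 0117

3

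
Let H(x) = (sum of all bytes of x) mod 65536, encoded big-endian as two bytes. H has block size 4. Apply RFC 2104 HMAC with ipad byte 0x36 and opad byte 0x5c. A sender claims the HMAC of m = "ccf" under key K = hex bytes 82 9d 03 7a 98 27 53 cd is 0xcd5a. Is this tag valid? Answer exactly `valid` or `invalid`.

invalid

Key hex bytes 82 9d 03 7a 98 27 53 cd is 8 bytes > B = 4, so hash it first: H(key) = 03 7b, then zero-pad to 4 bytes: K' = 03 7b 00 00.
K' ⊕ ipad = 35 4d 36 36; K' ⊕ opad = 5f 27 5c 5c.
Inner hash: sum = 53+77+54+54+99+99+102 = 538 → 02 1a.
Outer hash (recomputed tag): sum = 95+39+92+92+2+26 = 346 → 01 5a.
Recomputed tag = 015a; claimed = cd5a → mismatch.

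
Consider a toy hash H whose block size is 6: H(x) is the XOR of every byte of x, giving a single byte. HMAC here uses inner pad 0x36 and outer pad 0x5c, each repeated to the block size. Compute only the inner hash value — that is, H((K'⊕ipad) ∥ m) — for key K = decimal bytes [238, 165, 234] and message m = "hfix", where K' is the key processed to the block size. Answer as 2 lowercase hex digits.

Key decimal bytes [238, 165, 234] = ee a5 ea is 3 bytes ≤ B = 6; zero-pad to 6 bytes: K' = ee a5 ea 00 00 00.
K' ⊕ ipad = d8 93 dc 36 36 36.
Inner input = d8 93 dc 36 36 36 ∥ 68 66 69 78.
Inner hash: XOR d8⊕93⊕dc⊕36⊕36⊕36⊕68⊕66⊕69⊕78 = be.

be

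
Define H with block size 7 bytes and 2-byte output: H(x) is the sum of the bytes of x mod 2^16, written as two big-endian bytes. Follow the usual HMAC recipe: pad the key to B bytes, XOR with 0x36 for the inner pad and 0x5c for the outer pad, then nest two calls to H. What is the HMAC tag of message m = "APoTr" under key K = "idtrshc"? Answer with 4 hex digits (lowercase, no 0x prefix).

Key "idtrshc" = 69 64 74 72 73 68 63 is exactly B = 7 bytes: K' = 69 64 74 72 73 68 63.
K' ⊕ ipad = 5f 52 42 44 45 5e 55.  K' ⊕ opad = 35 38 28 2e 2f 34 3f.
Inner input = (K'⊕ipad) ∥ m = 5f 52 42 44 45 5e 55 ∥ 41 50 6f 54 72.
Inner hash: sum = 95+82+66+68+69+94+85+65+80+111+84+114 = 1013 → 03 f5.
Outer input = (K'⊕opad) ∥ inner = 35 38 28 2e 2f 34 3f ∥ 03 f5.
Outer hash (tag): sum = 53+56+40+46+47+52+63+3+245 = 605 → 02 5d.

025d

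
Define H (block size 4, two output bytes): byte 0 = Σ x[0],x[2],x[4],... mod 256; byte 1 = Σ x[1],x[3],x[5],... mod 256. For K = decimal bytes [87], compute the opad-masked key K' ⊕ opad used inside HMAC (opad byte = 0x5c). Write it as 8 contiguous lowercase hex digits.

Key decimal bytes [87] = 57 is 1 byte ≤ B = 4; zero-pad to 4 bytes: K' = 57 00 00 00.
XOR each byte with 0x5c: 57⊕5c=0b, 00⊕5c=5c, 00⊕5c=5c, 00⊕5c=5c.

0b5c5c5c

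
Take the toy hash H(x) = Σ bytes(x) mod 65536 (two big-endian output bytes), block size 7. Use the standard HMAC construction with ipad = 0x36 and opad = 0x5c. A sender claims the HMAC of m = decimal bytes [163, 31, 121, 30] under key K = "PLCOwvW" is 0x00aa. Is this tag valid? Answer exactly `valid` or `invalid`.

Key "PLCOwvW" = 50 4c 43 4f 77 76 57 is exactly B = 7 bytes: K' = 50 4c 43 4f 77 76 57.
K' ⊕ ipad = 66 7a 75 79 41 40 61; K' ⊕ opad = 0c 10 1f 13 2b 2a 0b.
Inner hash: sum = 102+122+117+121+65+64+97+163+31+121+30 = 1033 → 04 09.
Outer hash (recomputed tag): sum = 12+16+31+19+43+42+11+4+9 = 187 → 00 bb.
Recomputed tag = 00bb; claimed = 00aa → mismatch.

invalid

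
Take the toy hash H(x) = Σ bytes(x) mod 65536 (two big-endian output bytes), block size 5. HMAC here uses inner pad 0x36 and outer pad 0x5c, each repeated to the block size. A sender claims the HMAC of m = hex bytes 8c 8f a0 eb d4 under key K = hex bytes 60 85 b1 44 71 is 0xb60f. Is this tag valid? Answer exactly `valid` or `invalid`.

invalid

Key hex bytes 60 85 b1 44 71 is exactly B = 5 bytes: K' = 60 85 b1 44 71.
K' ⊕ ipad = 56 b3 87 72 47; K' ⊕ opad = 3c d9 ed 18 2d.
Inner hash: sum = 86+179+135+114+71+140+143+160+235+212 = 1475 → 05 c3.
Outer hash (recomputed tag): sum = 60+217+237+24+45+5+195 = 783 → 03 0f.
Recomputed tag = 030f; claimed = b60f → mismatch.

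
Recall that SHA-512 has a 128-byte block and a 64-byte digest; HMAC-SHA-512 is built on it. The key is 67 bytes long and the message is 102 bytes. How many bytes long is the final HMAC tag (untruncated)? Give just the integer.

64

The tag is one SHA-512 digest: 64 bytes.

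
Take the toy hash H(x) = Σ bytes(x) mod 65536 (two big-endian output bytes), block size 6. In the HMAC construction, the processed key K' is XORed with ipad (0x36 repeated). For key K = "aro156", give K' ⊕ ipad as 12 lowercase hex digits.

Key "aro156" = 61 72 6f 31 35 36 is exactly B = 6 bytes: K' = 61 72 6f 31 35 36.
XOR each byte with 0x36: 61⊕36=57, 72⊕36=44, 6f⊕36=59, 31⊕36=07, 35⊕36=03, 36⊕36=00.

574459070300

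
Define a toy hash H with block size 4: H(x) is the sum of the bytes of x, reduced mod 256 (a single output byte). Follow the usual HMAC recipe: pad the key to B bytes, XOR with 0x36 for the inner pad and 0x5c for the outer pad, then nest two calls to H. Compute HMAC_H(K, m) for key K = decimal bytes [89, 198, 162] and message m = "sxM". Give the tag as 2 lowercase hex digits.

5a

Key decimal bytes [89, 198, 162] = 59 c6 a2 is 3 bytes ≤ B = 4; zero-pad to 4 bytes: K' = 59 c6 a2 00.
K' ⊕ ipad = 6f f0 94 36.  K' ⊕ opad = 05 9a fe 5c.
Inner input = (K'⊕ipad) ∥ m = 6f f0 94 36 ∥ 73 78 4d.
Inner hash: sum = 111+240+148+54+115+120+77 = 865; mod 256 = 97 → 61.
Outer input = (K'⊕opad) ∥ inner = 05 9a fe 5c ∥ 61.
Outer hash (tag): sum = 5+154+254+92+97 = 602; mod 256 = 90 → 5a.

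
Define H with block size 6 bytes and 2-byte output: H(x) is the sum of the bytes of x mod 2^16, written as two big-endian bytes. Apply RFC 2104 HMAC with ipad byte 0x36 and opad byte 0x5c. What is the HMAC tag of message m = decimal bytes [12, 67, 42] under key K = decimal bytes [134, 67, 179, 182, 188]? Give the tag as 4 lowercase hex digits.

Key decimal bytes [134, 67, 179, 182, 188] = 86 43 b3 b6 bc is 5 bytes ≤ B = 6; zero-pad to 6 bytes: K' = 86 43 b3 b6 bc 00.
K' ⊕ ipad = b0 75 85 80 8a 36.  K' ⊕ opad = da 1f ef ea e0 5c.
Inner input = (K'⊕ipad) ∥ m = b0 75 85 80 8a 36 ∥ 0c 43 2a.
Inner hash: sum = 176+117+133+128+138+54+12+67+42 = 867 → 03 63.
Outer input = (K'⊕opad) ∥ inner = da 1f ef ea e0 5c ∥ 03 63.
Outer hash (tag): sum = 218+31+239+234+224+92+3+99 = 1140 → 04 74.

0474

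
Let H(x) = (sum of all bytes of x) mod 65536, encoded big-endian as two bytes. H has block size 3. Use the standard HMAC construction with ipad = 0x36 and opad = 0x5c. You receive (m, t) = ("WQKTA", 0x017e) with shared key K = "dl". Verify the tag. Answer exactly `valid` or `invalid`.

Key "dl" = 64 6c is 2 bytes ≤ B = 3; zero-pad to 3 bytes: K' = 64 6c 00.
K' ⊕ ipad = 52 5a 36; K' ⊕ opad = 38 30 5c.
Inner hash: sum = 82+90+54+87+81+75+84+65 = 618 → 02 6a.
Outer hash (recomputed tag): sum = 56+48+92+2+106 = 304 → 01 30.
Recomputed tag = 0130; claimed = 017e → mismatch.

invalid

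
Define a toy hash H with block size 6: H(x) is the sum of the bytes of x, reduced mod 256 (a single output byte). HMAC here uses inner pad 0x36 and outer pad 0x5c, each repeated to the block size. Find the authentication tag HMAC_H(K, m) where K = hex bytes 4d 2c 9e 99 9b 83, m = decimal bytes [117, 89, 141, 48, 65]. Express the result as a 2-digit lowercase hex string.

c8

Key hex bytes 4d 2c 9e 99 9b 83 is exactly B = 6 bytes: K' = 4d 2c 9e 99 9b 83.
K' ⊕ ipad = 7b 1a a8 af ad b5.  K' ⊕ opad = 11 70 c2 c5 c7 df.
Inner input = (K'⊕ipad) ∥ m = 7b 1a a8 af ad b5 ∥ 75 59 8d 30 41.
Inner hash: sum = 123+26+168+175+173+181+117+89+141+48+65 = 1306; mod 256 = 26 → 1a.
Outer input = (K'⊕opad) ∥ inner = 11 70 c2 c5 c7 df ∥ 1a.
Outer hash (tag): sum = 17+112+194+197+199+223+26 = 968; mod 256 = 200 → c8.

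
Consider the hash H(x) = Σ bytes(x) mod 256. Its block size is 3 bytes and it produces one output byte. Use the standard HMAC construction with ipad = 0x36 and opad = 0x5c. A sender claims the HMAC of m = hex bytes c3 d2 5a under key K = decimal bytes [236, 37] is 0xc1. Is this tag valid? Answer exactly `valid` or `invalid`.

invalid

Key decimal bytes [236, 37] = ec 25 is 2 bytes ≤ B = 3; zero-pad to 3 bytes: K' = ec 25 00.
K' ⊕ ipad = da 13 36; K' ⊕ opad = b0 79 5c.
Inner hash: sum = 218+19+54+195+210+90 = 786; mod 256 = 18 → 12.
Outer hash (recomputed tag): sum = 176+121+92+18 = 407; mod 256 = 151 → 97.
Recomputed tag = 97; claimed = c1 → mismatch.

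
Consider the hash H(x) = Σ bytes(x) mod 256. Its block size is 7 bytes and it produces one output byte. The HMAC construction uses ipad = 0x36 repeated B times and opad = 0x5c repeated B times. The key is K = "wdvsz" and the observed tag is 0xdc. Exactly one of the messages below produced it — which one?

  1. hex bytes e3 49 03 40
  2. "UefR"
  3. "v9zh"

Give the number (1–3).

Key "wdvsz" = 77 64 76 73 7a is 5 bytes ≤ B = 7; zero-pad to 7 bytes: K' = 77 64 76 73 7a 00 00.
K' ⊕ ipad = 41 52 40 45 4c 36 36; K' ⊕ opad = 2b 38 2a 2f 26 5c 5c.
m1: inner = H(41 52 40 45 4c 36 36 e3 49 03 40) = 3f; tag = H(2b 38 2a 2f 26 5c 5c 3f) = d9
m2: inner = H(41 52 40 45 4c 36 36 55 65 66 52) = 42; tag = H(2b 38 2a 2f 26 5c 5c 42) = dc ← matches
m3: inner = H(41 52 40 45 4c 36 36 76 39 7a 68) = 61; tag = H(2b 38 2a 2f 26 5c 5c 61) = fb

2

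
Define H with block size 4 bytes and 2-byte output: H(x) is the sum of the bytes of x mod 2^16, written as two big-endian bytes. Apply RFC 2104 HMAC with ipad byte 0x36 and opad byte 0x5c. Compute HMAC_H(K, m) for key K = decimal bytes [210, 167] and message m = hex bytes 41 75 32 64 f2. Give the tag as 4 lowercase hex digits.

0264

Key decimal bytes [210, 167] = d2 a7 is 2 bytes ≤ B = 4; zero-pad to 4 bytes: K' = d2 a7 00 00.
K' ⊕ ipad = e4 91 36 36.  K' ⊕ opad = 8e fb 5c 5c.
Inner input = (K'⊕ipad) ∥ m = e4 91 36 36 ∥ 41 75 32 64 f2.
Inner hash: sum = 228+145+54+54+65+117+50+100+242 = 1055 → 04 1f.
Outer input = (K'⊕opad) ∥ inner = 8e fb 5c 5c ∥ 04 1f.
Outer hash (tag): sum = 142+251+92+92+4+31 = 612 → 02 64.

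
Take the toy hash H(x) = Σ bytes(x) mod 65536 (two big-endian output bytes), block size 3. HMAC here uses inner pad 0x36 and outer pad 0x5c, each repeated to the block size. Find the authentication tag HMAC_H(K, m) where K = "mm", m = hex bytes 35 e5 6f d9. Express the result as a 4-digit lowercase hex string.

010f

Key "mm" = 6d 6d is 2 bytes ≤ B = 3; zero-pad to 3 bytes: K' = 6d 6d 00.
K' ⊕ ipad = 5b 5b 36.  K' ⊕ opad = 31 31 5c.
Inner input = (K'⊕ipad) ∥ m = 5b 5b 36 ∥ 35 e5 6f d9.
Inner hash: sum = 91+91+54+53+229+111+217 = 846 → 03 4e.
Outer input = (K'⊕opad) ∥ inner = 31 31 5c ∥ 03 4e.
Outer hash (tag): sum = 49+49+92+3+78 = 271 → 01 0f.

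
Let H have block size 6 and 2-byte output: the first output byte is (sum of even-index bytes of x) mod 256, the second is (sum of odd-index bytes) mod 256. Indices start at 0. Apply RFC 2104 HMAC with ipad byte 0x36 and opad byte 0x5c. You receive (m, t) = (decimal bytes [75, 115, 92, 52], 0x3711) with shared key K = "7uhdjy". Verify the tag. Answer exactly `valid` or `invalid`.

valid

Key "7uhdjy" = 37 75 68 64 6a 79 is exactly B = 6 bytes: K' = 37 75 68 64 6a 79.
K' ⊕ ipad = 01 43 5e 52 5c 4f; K' ⊕ opad = 6b 29 34 38 36 25.
Inner hash: even-index sum = 354 mod 256 = 98; odd-index sum = 395 mod 256 = 139 → 62 8b.
Outer hash (recomputed tag): even-index sum = 311 mod 256 = 55; odd-index sum = 273 mod 256 = 17 → 37 11.
Recomputed tag = 3711; claimed = 3711 → match.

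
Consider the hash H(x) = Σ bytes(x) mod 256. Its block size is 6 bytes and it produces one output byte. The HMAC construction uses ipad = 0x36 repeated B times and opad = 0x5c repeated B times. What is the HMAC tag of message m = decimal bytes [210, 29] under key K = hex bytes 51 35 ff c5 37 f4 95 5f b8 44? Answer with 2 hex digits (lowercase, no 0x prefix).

55

Key hex bytes 51 35 ff c5 37 f4 95 5f b8 44 is 10 bytes > B = 6, so hash it first: H(key) = 65, then zero-pad to 6 bytes: K' = 65 00 00 00 00 00.
K' ⊕ ipad = 53 36 36 36 36 36.  K' ⊕ opad = 39 5c 5c 5c 5c 5c.
Inner input = (K'⊕ipad) ∥ m = 53 36 36 36 36 36 ∥ d2 1d.
Inner hash: sum = 83+54+54+54+54+54+210+29 = 592; mod 256 = 80 → 50.
Outer input = (K'⊕opad) ∥ inner = 39 5c 5c 5c 5c 5c ∥ 50.
Outer hash (tag): sum = 57+92+92+92+92+92+80 = 597; mod 256 = 85 → 55.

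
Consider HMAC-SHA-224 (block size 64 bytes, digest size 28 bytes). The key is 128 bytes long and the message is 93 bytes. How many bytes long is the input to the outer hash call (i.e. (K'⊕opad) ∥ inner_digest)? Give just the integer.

Key is 128 > 64 bytes, so it is hashed to 28 bytes then zero-padded to 64: |K'| = 64.
Outer input = (K'⊕opad) ∥ H(inner) → 64 + 28 = 92 bytes.

92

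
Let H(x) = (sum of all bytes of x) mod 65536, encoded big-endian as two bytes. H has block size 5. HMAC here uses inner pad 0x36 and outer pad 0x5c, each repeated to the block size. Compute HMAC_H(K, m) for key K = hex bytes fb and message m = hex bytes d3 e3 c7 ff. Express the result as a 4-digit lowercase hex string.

023d

Key hex bytes fb is 1 byte ≤ B = 5; zero-pad to 5 bytes: K' = fb 00 00 00 00.
K' ⊕ ipad = cd 36 36 36 36.  K' ⊕ opad = a7 5c 5c 5c 5c.
Inner input = (K'⊕ipad) ∥ m = cd 36 36 36 36 ∥ d3 e3 c7 ff.
Inner hash: sum = 205+54+54+54+54+211+227+199+255 = 1313 → 05 21.
Outer input = (K'⊕opad) ∥ inner = a7 5c 5c 5c 5c ∥ 05 21.
Outer hash (tag): sum = 167+92+92+92+92+5+33 = 573 → 02 3d.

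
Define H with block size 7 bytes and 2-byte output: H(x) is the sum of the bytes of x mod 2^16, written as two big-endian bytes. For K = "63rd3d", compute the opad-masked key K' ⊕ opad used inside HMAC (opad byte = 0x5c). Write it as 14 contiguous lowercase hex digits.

Key "63rd3d" = 36 33 72 64 33 64 is 6 bytes ≤ B = 7; zero-pad to 7 bytes: K' = 36 33 72 64 33 64 00.
XOR each byte with 0x5c: 36⊕5c=6a, 33⊕5c=6f, 72⊕5c=2e, 64⊕5c=38, 33⊕5c=6f, 64⊕5c=38, 00⊕5c=5c.

6a6f2e386f385c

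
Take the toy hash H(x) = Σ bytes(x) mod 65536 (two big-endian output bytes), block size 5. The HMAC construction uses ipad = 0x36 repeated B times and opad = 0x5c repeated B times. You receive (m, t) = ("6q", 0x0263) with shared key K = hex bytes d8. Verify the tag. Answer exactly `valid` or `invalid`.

valid

Key hex bytes d8 is 1 byte ≤ B = 5; zero-pad to 5 bytes: K' = d8 00 00 00 00.
K' ⊕ ipad = ee 36 36 36 36; K' ⊕ opad = 84 5c 5c 5c 5c.
Inner hash: sum = 238+54+54+54+54+54+113 = 621 → 02 6d.
Outer hash (recomputed tag): sum = 132+92+92+92+92+2+109 = 611 → 02 63.
Recomputed tag = 0263; claimed = 0263 → match.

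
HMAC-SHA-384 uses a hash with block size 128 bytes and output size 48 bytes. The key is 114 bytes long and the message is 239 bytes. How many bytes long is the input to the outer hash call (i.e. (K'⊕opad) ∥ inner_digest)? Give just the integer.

176

Key is 114 ≤ 128 bytes, zero-padded: |K'| = 128.
Outer input = (K'⊕opad) ∥ H(inner) → 128 + 48 = 176 bytes.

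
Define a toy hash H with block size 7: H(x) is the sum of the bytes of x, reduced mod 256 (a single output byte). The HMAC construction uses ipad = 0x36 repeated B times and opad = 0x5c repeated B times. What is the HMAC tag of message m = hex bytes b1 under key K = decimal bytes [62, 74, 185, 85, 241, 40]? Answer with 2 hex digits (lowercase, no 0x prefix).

Key decimal bytes [62, 74, 185, 85, 241, 40] = 3e 4a b9 55 f1 28 is 6 bytes ≤ B = 7; zero-pad to 7 bytes: K' = 3e 4a b9 55 f1 28 00.
K' ⊕ ipad = 08 7c 8f 63 c7 1e 36.  K' ⊕ opad = 62 16 e5 09 ad 74 5c.
Inner input = (K'⊕ipad) ∥ m = 08 7c 8f 63 c7 1e 36 ∥ b1.
Inner hash: sum = 8+124+143+99+199+30+54+177 = 834; mod 256 = 66 → 42.
Outer input = (K'⊕opad) ∥ inner = 62 16 e5 09 ad 74 5c ∥ 42.
Outer hash (tag): sum = 98+22+229+9+173+116+92+66 = 805; mod 256 = 37 → 25.

25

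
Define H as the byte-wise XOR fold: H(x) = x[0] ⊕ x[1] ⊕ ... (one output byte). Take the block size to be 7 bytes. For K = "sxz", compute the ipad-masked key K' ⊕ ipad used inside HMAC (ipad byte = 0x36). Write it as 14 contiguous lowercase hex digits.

Key "sxz" = 73 78 7a is 3 bytes ≤ B = 7; zero-pad to 7 bytes: K' = 73 78 7a 00 00 00 00.
XOR each byte with 0x36: 73⊕36=45, 78⊕36=4e, 7a⊕36=4c, 00⊕36=36, 00⊕36=36, 00⊕36=36, 00⊕36=36.

454e4c36363636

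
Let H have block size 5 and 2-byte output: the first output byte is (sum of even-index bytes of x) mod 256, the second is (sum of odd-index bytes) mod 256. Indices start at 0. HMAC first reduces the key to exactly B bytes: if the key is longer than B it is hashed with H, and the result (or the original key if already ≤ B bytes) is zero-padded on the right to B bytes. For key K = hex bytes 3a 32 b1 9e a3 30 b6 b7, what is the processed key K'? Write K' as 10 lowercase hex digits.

44b7000000

|K| = 8 > B = 5, so first hash the key.
H(K): even-index sum = 580 mod 256 = 68; odd-index sum = 439 mod 256 = 183 → 44 b7.
Zero-pad H(K) = 44 b7 to 5 bytes: K' = 44 b7 00 00 00.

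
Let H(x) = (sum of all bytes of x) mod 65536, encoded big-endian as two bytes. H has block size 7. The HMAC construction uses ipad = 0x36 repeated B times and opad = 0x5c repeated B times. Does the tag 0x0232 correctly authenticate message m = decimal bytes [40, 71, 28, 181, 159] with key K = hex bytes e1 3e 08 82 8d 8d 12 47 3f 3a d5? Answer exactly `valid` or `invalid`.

invalid

Key hex bytes e1 3e 08 82 8d 8d 12 47 3f 3a d5 is 11 bytes > B = 7, so hash it first: H(key) = 04 6a, then zero-pad to 7 bytes: K' = 04 6a 00 00 00 00 00.
K' ⊕ ipad = 32 5c 36 36 36 36 36; K' ⊕ opad = 58 36 5c 5c 5c 5c 5c.
Inner hash: sum = 50+92+54+54+54+54+54+40+71+28+181+159 = 891 → 03 7b.
Outer hash (recomputed tag): sum = 88+54+92+92+92+92+92+3+123 = 728 → 02 d8.
Recomputed tag = 02d8; claimed = 0232 → mismatch.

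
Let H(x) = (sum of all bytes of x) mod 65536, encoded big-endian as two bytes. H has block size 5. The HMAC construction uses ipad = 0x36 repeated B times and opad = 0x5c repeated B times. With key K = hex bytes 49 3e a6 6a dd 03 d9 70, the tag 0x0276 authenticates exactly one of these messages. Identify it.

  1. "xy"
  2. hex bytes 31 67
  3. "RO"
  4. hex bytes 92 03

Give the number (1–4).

2

Key hex bytes 49 3e a6 6a dd 03 d9 70 is 8 bytes > B = 5, so hash it first: H(key) = 03 c0, then zero-pad to 5 bytes: K' = 03 c0 00 00 00.
K' ⊕ ipad = 35 f6 36 36 36; K' ⊕ opad = 5f 9c 5c 5c 5c.
m1: inner = H(35 f6 36 36 36 78 79) = 02 be; tag = H(5f 9c 5c 5c 5c 02 be) = 02cf
m2: inner = H(35 f6 36 36 36 31 67) = 02 65; tag = H(5f 9c 5c 5c 5c 02 65) = 0276 ← matches
m3: inner = H(35 f6 36 36 36 52 4f) = 02 6e; tag = H(5f 9c 5c 5c 5c 02 6e) = 027f
m4: inner = H(35 f6 36 36 36 92 03) = 02 62; tag = H(5f 9c 5c 5c 5c 02 62) = 0273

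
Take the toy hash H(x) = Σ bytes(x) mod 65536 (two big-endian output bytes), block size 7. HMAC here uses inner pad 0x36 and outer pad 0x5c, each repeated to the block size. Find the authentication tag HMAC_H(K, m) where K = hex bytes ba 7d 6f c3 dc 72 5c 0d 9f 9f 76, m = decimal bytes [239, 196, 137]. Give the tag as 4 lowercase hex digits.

Key hex bytes ba 7d 6f c3 dc 72 5c 0d 9f 9f 76 is 11 bytes > B = 7, so hash it first: H(key) = 05 d4, then zero-pad to 7 bytes: K' = 05 d4 00 00 00 00 00.
K' ⊕ ipad = 33 e2 36 36 36 36 36.  K' ⊕ opad = 59 88 5c 5c 5c 5c 5c.
Inner input = (K'⊕ipad) ∥ m = 33 e2 36 36 36 36 36 ∥ ef c4 89.
Inner hash: sum = 51+226+54+54+54+54+54+239+196+137 = 1119 → 04 5f.
Outer input = (K'⊕opad) ∥ inner = 59 88 5c 5c 5c 5c 5c ∥ 04 5f.
Outer hash (tag): sum = 89+136+92+92+92+92+92+4+95 = 784 → 03 10.

0310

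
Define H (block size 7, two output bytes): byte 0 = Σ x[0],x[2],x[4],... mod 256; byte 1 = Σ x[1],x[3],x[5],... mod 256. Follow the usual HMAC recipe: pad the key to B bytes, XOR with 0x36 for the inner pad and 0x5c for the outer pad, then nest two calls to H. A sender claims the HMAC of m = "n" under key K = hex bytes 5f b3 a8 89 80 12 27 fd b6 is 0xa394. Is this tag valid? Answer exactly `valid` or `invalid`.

Key hex bytes 5f b3 a8 89 80 12 27 fd b6 is 9 bytes > B = 7, so hash it first: H(key) = 64 4b, then zero-pad to 7 bytes: K' = 64 4b 00 00 00 00 00.
K' ⊕ ipad = 52 7d 36 36 36 36 36; K' ⊕ opad = 38 17 5c 5c 5c 5c 5c.
Inner hash: even-index sum = 244 mod 256 = 244; odd-index sum = 343 mod 256 = 87 → f4 57.
Outer hash (recomputed tag): even-index sum = 419 mod 256 = 163; odd-index sum = 451 mod 256 = 195 → a3 c3.
Recomputed tag = a3c3; claimed = a394 → mismatch.

invalid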